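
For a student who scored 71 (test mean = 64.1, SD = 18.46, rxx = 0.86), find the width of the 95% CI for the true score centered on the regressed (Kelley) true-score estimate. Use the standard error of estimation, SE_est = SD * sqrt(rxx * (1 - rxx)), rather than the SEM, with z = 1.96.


True score estimate = 0.86*71 + 0.14*64.1 = 70.034
SE_est = SD * sqrt(rxx * (1 - rxx)) = 18.46 * sqrt(0.86 * 0.14) = 18.46 * sqrt(0.1204) = 6.405381
CI = T_est +/- z * SE_est, so width = 2 * z * SE_est = 2 * 1.96 * 6.405381
Width = 25.1091

25.1091


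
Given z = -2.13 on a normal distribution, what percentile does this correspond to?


CDF(z) = 0.5 * (1 + erf(z/sqrt(2)))
erf(-1.5061) = -0.9668
CDF = 0.0166
Percentile rank = 0.0166 * 100 = 1.66

1.66


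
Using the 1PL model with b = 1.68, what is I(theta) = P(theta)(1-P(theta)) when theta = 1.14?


P = 1/(1+exp(-(1.14-1.68))) = 0.3682
I = P*(1-P) = 0.3682 * 0.6318
I = 0.2326

0.2326


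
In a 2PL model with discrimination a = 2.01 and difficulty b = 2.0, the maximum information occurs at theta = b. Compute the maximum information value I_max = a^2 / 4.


For 2PL, max info at theta = b = 2.0
I_max = a^2 / 4 = 2.01^2 / 4
= 4.0401 / 4
I_max = 1.01

1.01


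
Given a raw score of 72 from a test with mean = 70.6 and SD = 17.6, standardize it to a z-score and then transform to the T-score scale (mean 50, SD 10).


z = (X - mean) / SD = (72 - 70.6) / 17.6
z = 1.4 / 17.6
z = 0.0795
T-score = T = 50 + 10z
Carry z at full precision (z = 1.4 / 17.6) into the conversion:
T-score = 50 + 10 * (1.4 / 17.6) = 50 + 14 / 17.6
T-score = 50 + 0.7955
T-score = 50.7955

50.7955


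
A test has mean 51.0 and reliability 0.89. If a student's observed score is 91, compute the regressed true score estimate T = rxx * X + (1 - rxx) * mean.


T_est = rxx * X + (1 - rxx) * mean
T_est = 0.89 * 91 + 0.11 * 51.0
T_est = 80.99 + 5.61
T_est = 86.6

86.6


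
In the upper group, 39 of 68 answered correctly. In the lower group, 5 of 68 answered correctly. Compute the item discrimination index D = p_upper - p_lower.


p_upper = 39/68 = 0.5735
p_lower = 5/68 = 0.0735
D = 0.5735 - 0.0735 = 0.5

0.5


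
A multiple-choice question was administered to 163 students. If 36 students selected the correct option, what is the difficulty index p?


Item difficulty p = number correct / total examinees
p = 36 / 163
p = 0.2209

0.2209


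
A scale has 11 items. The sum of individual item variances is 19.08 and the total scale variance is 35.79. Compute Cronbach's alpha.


alpha = (k/(k-1)) * (1 - sum(si^2)/s_total^2)
= (11/10) * (1 - 19.08/35.79)
alpha = 0.5136

0.5136


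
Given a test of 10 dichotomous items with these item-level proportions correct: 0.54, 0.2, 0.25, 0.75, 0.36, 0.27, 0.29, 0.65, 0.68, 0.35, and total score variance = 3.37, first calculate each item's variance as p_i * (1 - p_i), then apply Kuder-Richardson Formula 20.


For each item, compute p_i * q_i:
  Item 1: 0.54 * 0.46 = 0.2484
  Item 2: 0.2 * 0.8 = 0.16
  Item 3: 0.25 * 0.75 = 0.1875
  Item 4: 0.75 * 0.25 = 0.1875
  Item 5: 0.36 * 0.64 = 0.2304
  Item 6: 0.27 * 0.73 = 0.1971
  Item 7: 0.29 * 0.71 = 0.2059
  Item 8: 0.65 * 0.35 = 0.2275
  Item 9: 0.68 * 0.32 = 0.2176
  Item 10: 0.35 * 0.65 = 0.2275
Sum(p_i * q_i) = 0.2484 + 0.16 + 0.1875 + 0.1875 + 0.2304 + 0.1971 + 0.2059 + 0.2275 + 0.2176 + 0.2275 = 2.0894
KR-20 = (k/(k-1)) * (1 - Sum(p_i*q_i) / Var_total)
= (10/9) * (1 - 2.0894/3.37)
= 1.1111 * 0.38
KR-20 = 0.4222

0.4222


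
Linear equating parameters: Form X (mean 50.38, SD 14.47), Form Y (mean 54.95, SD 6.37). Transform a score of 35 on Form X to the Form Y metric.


slope = SD_Y / SD_X = 6.37 / 14.47 ~ 0.4402
intercept = mean_Y - slope * mean_X = 54.95 - (6.37 / 14.47) * 50.38 ~ 32.7717
Y = slope * X + intercept. To avoid rounding drift from the rounded slope/intercept, evaluate the equivalent form Y = mean_Y + SD_Y * (X - mean_X) / SD_X at full precision:
Y = 54.95 + 6.37 * (35 - 50.38) / 14.47
Y = 54.95 - 6.37 * 15.38 / 14.47
Y = 54.95 - 97.9706 / 14.47
Y = 54.95 - 6.7706
Y = 48.1794

48.1794


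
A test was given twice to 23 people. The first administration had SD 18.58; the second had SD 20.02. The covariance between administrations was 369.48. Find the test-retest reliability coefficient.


r = cov(X,Y) / (SD_X * SD_Y)
r = 369.48 / (18.58 * 20.02)
r = 369.48 / 371.9716
r = 0.9933

0.9933


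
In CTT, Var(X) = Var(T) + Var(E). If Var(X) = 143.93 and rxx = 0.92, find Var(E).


var_true = rxx * var_obs = 0.92 * 143.93 = 132.4156
var_error = var_obs - var_true
var_error = 143.93 - 132.4156
var_error = 11.5144

11.5144


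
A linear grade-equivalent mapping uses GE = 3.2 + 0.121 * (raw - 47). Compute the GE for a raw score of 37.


raw - median = 37 - 47 = -10
slope * diff = 0.121 * -10 = -1.21
GE = 3.2 + -1.21
GE = 1.99

1.99


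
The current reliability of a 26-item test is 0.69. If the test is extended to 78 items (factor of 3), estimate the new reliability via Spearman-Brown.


r_new = (n * rxx) / (1 + (n-1) * rxx)
r_new = (3 * 0.69) / (1 + 2 * 0.69)
r_new = 2.07 / 2.38
r_new = 0.8697

0.8697


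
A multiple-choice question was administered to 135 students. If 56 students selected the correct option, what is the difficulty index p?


Item difficulty p = number correct / total examinees
p = 56 / 135
p = 0.4148

0.4148


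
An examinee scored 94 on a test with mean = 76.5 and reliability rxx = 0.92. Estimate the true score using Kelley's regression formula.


T_est = rxx * X + (1 - rxx) * mean
T_est = 0.92 * 94 + 0.08 * 76.5
T_est = 86.48 + 6.12
T_est = 92.6

92.6


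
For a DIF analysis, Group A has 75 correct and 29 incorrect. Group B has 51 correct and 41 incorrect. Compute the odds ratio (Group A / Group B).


Odds_A = 75/29 = 2.5862
Odds_B = 51/41 = 1.2439
OR = Odds_A / Odds_B = 2.5862 / 1.2439
Exactly, OR = (75 * 41) / (29 * 51) = 3075 / 1479
OR = 2.0791

2.0791


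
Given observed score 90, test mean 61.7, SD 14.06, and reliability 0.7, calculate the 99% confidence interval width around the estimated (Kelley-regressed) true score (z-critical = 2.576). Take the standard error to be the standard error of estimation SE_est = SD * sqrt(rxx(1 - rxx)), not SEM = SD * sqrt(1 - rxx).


True score estimate = 0.7*90 + 0.3*61.7 = 81.51
SE_est = SD * sqrt(rxx * (1 - rxx)) = 14.06 * sqrt(0.7 * 0.3) = 14.06 * sqrt(0.21) = 6.443101
CI = T_est +/- z * SE_est, so width = 2 * z * SE_est = 2 * 2.576 * 6.443101
Width = 33.1949

33.1949


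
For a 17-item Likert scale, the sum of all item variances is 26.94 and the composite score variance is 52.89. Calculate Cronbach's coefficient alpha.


alpha = (k/(k-1)) * (1 - sum(si^2)/s_total^2)
= (17/16) * (1 - 26.94/52.89)
alpha = 0.5213

0.5213


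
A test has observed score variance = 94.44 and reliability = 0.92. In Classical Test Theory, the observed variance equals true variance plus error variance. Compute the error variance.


var_true = rxx * var_obs = 0.92 * 94.44 = 86.8848
var_error = var_obs - var_true
var_error = 94.44 - 86.8848
var_error = 7.5552

7.5552


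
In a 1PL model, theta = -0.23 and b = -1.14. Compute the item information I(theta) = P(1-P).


P = 1/(1+exp(-(-0.23--1.14))) = 0.713
I = P*(1-P) = 0.713 * 0.287
I = 0.2046

0.2046


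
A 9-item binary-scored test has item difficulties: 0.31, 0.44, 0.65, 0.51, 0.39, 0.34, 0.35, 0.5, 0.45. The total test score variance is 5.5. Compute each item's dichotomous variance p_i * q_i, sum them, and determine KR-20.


For each item, compute p_i * q_i:
  Item 1: 0.31 * 0.69 = 0.2139
  Item 2: 0.44 * 0.56 = 0.2464
  Item 3: 0.65 * 0.35 = 0.2275
  Item 4: 0.51 * 0.49 = 0.2499
  Item 5: 0.39 * 0.61 = 0.2379
  Item 6: 0.34 * 0.66 = 0.2244
  Item 7: 0.35 * 0.65 = 0.2275
  Item 8: 0.5 * 0.5 = 0.25
  Item 9: 0.45 * 0.55 = 0.2475
Sum(p_i * q_i) = 0.2139 + 0.2464 + 0.2275 + 0.2499 + 0.2379 + 0.2244 + 0.2275 + 0.25 + 0.2475 = 2.125
KR-20 = (k/(k-1)) * (1 - Sum(p_i*q_i) / Var_total)
= (9/8) * (1 - 2.125/5.5)
= 1.125 * 0.6136
KR-20 = 0.6903

0.6903


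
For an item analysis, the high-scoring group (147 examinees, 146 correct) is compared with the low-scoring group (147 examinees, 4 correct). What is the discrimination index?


p_upper = 146/147 = 0.9932
p_lower = 4/147 = 0.0272
D = 0.9932 - 0.0272 = 0.966

0.966


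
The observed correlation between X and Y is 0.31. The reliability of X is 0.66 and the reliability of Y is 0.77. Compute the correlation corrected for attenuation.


r_corrected = rxy / sqrt(rxx * ryy)
= 0.31 / sqrt(0.66 * 0.77)
= 0.31 / sqrt(0.5082)
= 0.31 / 0.712881
r_corrected = 0.4349

0.4349


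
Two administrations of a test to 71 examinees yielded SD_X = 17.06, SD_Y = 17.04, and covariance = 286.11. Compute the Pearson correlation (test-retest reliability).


r = cov(X,Y) / (SD_X * SD_Y)
r = 286.11 / (17.06 * 17.04)
r = 286.11 / 290.7024
r = 0.9842

0.9842


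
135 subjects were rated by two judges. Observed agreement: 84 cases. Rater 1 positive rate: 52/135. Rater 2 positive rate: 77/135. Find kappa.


P_o = 84/135 = 0.622222
P_e = (52*77 + 83*58) / 18225 = 0.483841
kappa = (P_o - P_e) / (1 - P_e)
kappa = (0.622222 - 0.483841) / (1 - 0.483841)
kappa = 0.2681

0.2681


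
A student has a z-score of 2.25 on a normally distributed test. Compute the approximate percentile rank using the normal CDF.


CDF(z) = 0.5 * (1 + erf(z/sqrt(2)))
erf(1.591) = 0.9756
CDF = 0.9878
Percentile rank = 0.9878 * 100 = 98.78

98.78


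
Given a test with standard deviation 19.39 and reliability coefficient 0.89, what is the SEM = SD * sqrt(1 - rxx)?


SEM = SD * sqrt(1 - rxx)
SEM = 19.39 * sqrt(1 - 0.89)
SEM = 19.39 * sqrt(0.11) = 19.39 * 0.331662
SEM = 6.4309

6.4309


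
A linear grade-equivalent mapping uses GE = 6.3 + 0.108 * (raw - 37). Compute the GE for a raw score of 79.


raw - median = 79 - 37 = 42
slope * diff = 0.108 * 42 = 4.536
GE = 6.3 + 4.536
GE = 10.836

10.836


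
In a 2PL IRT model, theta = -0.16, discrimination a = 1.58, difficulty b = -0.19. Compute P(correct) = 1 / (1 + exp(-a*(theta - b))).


a*(theta - b) = 1.58 * (-0.16 - -0.19) = 0.0474
exp(-0.0474) = 0.9537
P = 1 / (1 + 0.9537)
P = 0.5118

0.5118


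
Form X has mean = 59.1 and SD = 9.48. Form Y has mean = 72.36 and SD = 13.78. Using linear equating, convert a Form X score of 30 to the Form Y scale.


slope = SD_Y / SD_X = 13.78 / 9.48 ~ 1.4536
intercept = mean_Y - slope * mean_X = 72.36 - (13.78 / 9.48) * 59.1 ~ -13.547
Y = slope * X + intercept. To avoid rounding drift from the rounded slope/intercept, evaluate the equivalent form Y = mean_Y + SD_Y * (X - mean_X) / SD_X at full precision:
Y = 72.36 + 13.78 * (30 - 59.1) / 9.48
Y = 72.36 - 13.78 * 29.1 / 9.48
Y = 72.36 - 400.998 / 9.48
Y = 72.36 - 42.2994
Y = 30.0606

30.0606


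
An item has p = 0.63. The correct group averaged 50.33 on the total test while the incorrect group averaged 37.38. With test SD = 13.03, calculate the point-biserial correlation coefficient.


q = 1 - p = 0.37
rpb = ((M1 - M0) / SD) * sqrt(p * q)
rpb = ((50.33 - 37.38) / 13.03) * sqrt(0.63 * 0.37)
rpb = 0.4798

0.4798


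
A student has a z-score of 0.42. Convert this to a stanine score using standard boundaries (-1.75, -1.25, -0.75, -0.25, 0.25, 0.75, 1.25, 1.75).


Stanine boundaries: [-1.75, -1.25, -0.75, -0.25, 0.25, 0.75, 1.25, 1.75]
z = 0.42
Check each boundary:
  z >= -1.75 -> could be stanine 2
  z >= -1.25 -> could be stanine 3
  z >= -0.75 -> could be stanine 4
  z >= -0.25 -> could be stanine 5
  z >= 0.25 -> could be stanine 6
  z < 0.75
  z < 1.25
  z < 1.75
Highest qualifying boundary gives stanine = 6

6


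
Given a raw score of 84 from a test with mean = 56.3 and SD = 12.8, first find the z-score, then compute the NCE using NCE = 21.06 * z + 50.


z = (X - mean) / SD = (84 - 56.3) / 12.8
z = 27.7 / 12.8
z = 2.1641
NCE = NCE = 21.06z + 50
Carry z at full precision (z = 27.7 / 12.8) into the conversion:
NCE = 21.06 * (27.7 / 12.8) + 50 = 583.362 / 12.8 + 50
NCE = 45.5752 + 50
NCE = 95.5752

95.5752


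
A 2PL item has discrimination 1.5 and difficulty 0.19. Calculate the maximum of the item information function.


For 2PL, max info at theta = b = 0.19
I_max = a^2 / 4 = 1.5^2 / 4
= 2.25 / 4
I_max = 0.5625

0.5625


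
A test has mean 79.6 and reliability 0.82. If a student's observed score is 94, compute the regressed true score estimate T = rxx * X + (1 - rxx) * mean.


T_est = rxx * X + (1 - rxx) * mean
T_est = 0.82 * 94 + 0.18 * 79.6
T_est = 77.08 + 14.328
T_est = 91.408

91.408


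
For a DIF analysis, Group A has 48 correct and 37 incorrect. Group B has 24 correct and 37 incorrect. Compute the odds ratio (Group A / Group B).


Odds_A = 48/37 = 1.2973
Odds_B = 24/37 = 0.6486
OR = Odds_A / Odds_B = 1.2973 / 0.6486
Exactly, OR = (48 * 37) / (37 * 24) = 1776 / 888
OR = 2.0

2.0


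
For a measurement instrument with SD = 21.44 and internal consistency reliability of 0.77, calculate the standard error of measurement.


SEM = SD * sqrt(1 - rxx)
SEM = 21.44 * sqrt(1 - 0.77)
SEM = 21.44 * sqrt(0.23) = 21.44 * 0.479583
SEM = 10.2823

10.2823


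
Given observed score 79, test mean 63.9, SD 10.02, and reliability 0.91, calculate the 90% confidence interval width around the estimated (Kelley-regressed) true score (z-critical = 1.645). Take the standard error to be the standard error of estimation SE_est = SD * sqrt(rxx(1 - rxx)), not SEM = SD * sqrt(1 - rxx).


True score estimate = 0.91*79 + 0.09*63.9 = 77.641
SE_est = SD * sqrt(rxx * (1 - rxx)) = 10.02 * sqrt(0.91 * 0.09) = 10.02 * sqrt(0.0819) = 2.867541
CI = T_est +/- z * SE_est, so width = 2 * z * SE_est = 2 * 1.645 * 2.867541
Width = 9.4342

9.4342


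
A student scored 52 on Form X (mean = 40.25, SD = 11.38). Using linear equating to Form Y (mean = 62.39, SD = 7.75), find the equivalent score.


slope = SD_Y / SD_X = 7.75 / 11.38 ~ 0.681
intercept = mean_Y - slope * mean_X = 62.39 - (7.75 / 11.38) * 40.25 ~ 34.979
Y = slope * X + intercept. To avoid rounding drift from the rounded slope/intercept, evaluate the equivalent form Y = mean_Y + SD_Y * (X - mean_X) / SD_X at full precision:
Y = 62.39 + 7.75 * (52 - 40.25) / 11.38
Y = 62.39 + 7.75 * 11.75 / 11.38
Y = 62.39 + 91.0625 / 11.38
Y = 62.39 + 8.002
Y = 70.392

70.392


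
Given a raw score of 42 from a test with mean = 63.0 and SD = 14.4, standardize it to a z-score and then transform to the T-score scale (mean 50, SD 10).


z = (X - mean) / SD = (42 - 63.0) / 14.4
z = -21.0 / 14.4
z = -1.4583
T-score = T = 50 + 10z
Carry z at full precision (z = -21.0 / 14.4) into the conversion:
T-score = 50 + 10 * (-21.0 / 14.4) = 50 + -210 / 14.4
T-score = 50 + -14.5833
T-score = 35.4167

35.4167


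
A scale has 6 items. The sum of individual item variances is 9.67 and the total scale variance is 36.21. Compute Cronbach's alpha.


alpha = (k/(k-1)) * (1 - sum(si^2)/s_total^2)
= (6/5) * (1 - 9.67/36.21)
alpha = 0.8795

0.8795


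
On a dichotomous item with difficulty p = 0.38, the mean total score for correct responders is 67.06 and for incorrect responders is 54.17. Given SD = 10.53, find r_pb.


q = 1 - p = 0.62
rpb = ((M1 - M0) / SD) * sqrt(p * q)
rpb = ((67.06 - 54.17) / 10.53) * sqrt(0.38 * 0.62)
rpb = 0.5942

0.5942


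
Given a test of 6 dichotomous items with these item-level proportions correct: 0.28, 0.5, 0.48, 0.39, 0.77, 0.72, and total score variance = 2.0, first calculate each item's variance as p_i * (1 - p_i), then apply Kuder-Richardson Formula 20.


For each item, compute p_i * q_i:
  Item 1: 0.28 * 0.72 = 0.2016
  Item 2: 0.5 * 0.5 = 0.25
  Item 3: 0.48 * 0.52 = 0.2496
  Item 4: 0.39 * 0.61 = 0.2379
  Item 5: 0.77 * 0.23 = 0.1771
  Item 6: 0.72 * 0.28 = 0.2016
Sum(p_i * q_i) = 0.2016 + 0.25 + 0.2496 + 0.2379 + 0.1771 + 0.2016 = 1.3178
KR-20 = (k/(k-1)) * (1 - Sum(p_i*q_i) / Var_total)
= (6/5) * (1 - 1.3178/2.0)
= 1.2 * 0.3411
KR-20 = 0.4093

0.4093


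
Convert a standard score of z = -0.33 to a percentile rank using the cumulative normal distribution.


CDF(z) = 0.5 * (1 + erf(z/sqrt(2)))
erf(-0.2333) = -0.2586
CDF = 0.3707
Percentile rank = 0.3707 * 100 = 37.07

37.07


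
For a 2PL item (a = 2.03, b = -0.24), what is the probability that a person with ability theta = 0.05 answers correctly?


a*(theta - b) = 2.03 * (0.05 - -0.24) = 0.5887
exp(-0.5887) = 0.555
P = 1 / (1 + 0.555)
P = 0.6431

0.6431


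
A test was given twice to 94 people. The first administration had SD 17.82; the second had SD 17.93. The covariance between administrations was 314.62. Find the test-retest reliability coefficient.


r = cov(X,Y) / (SD_X * SD_Y)
r = 314.62 / (17.82 * 17.93)
r = 314.62 / 319.5126
r = 0.9847

0.9847


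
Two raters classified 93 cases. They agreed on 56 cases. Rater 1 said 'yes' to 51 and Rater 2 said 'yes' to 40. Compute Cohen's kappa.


P_o = 56/93 = 0.602151
P_e = (51*40 + 42*53) / 8649 = 0.493236
kappa = (P_o - P_e) / (1 - P_e)
kappa = (0.602151 - 0.493236) / (1 - 0.493236)
kappa = 0.2149

0.2149


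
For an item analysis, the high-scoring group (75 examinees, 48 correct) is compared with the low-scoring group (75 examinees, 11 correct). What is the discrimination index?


p_upper = 48/75 = 0.64
p_lower = 11/75 = 0.1467
D = 0.64 - 0.1467 = 0.4933

0.4933


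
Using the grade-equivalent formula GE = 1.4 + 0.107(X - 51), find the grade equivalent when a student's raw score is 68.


raw - median = 68 - 51 = 17
slope * diff = 0.107 * 17 = 1.819
GE = 1.4 + 1.819
GE = 3.219

3.219


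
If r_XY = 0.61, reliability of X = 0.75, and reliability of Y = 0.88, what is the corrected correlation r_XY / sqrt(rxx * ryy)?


r_corrected = rxy / sqrt(rxx * ryy)
= 0.61 / sqrt(0.75 * 0.88)
= 0.61 / sqrt(0.66)
= 0.61 / 0.812404
r_corrected = 0.7509

0.7509


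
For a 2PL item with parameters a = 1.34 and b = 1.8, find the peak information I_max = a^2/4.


For 2PL, max info at theta = b = 1.8
I_max = a^2 / 4 = 1.34^2 / 4
= 1.7956 / 4
I_max = 0.4489

0.4489


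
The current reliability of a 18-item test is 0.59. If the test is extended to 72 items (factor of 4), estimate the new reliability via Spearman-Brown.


r_new = (n * rxx) / (1 + (n-1) * rxx)
r_new = (4 * 0.59) / (1 + 3 * 0.59)
r_new = 2.36 / 2.77
r_new = 0.852

0.852


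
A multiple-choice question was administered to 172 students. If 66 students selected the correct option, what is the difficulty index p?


Item difficulty p = number correct / total examinees
p = 66 / 172
p = 0.3837

0.3837


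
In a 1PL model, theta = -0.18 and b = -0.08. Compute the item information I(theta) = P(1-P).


P = 1/(1+exp(-(-0.18--0.08))) = 0.475
I = P*(1-P) = 0.475 * 0.525
I = 0.2494

0.2494


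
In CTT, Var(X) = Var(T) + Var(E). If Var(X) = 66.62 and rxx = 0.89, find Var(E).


var_true = rxx * var_obs = 0.89 * 66.62 = 59.2918
var_error = var_obs - var_true
var_error = 66.62 - 59.2918
var_error = 7.3282

7.3282


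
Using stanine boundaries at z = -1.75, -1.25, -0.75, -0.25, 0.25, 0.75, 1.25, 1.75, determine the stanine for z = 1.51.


Stanine boundaries: [-1.75, -1.25, -0.75, -0.25, 0.25, 0.75, 1.25, 1.75]
z = 1.51
Check each boundary:
  z >= -1.75 -> could be stanine 2
  z >= -1.25 -> could be stanine 3
  z >= -0.75 -> could be stanine 4
  z >= -0.25 -> could be stanine 5
  z >= 0.25 -> could be stanine 6
  z >= 0.75 -> could be stanine 7
  z >= 1.25 -> could be stanine 8
  z < 1.75
Highest qualifying boundary gives stanine = 8

8


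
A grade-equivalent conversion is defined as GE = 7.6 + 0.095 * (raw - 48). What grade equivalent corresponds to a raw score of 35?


raw - median = 35 - 48 = -13
slope * diff = 0.095 * -13 = -1.235
GE = 7.6 + -1.235
GE = 6.365

6.365


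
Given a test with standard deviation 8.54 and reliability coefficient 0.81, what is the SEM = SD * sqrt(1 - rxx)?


SEM = SD * sqrt(1 - rxx)
SEM = 8.54 * sqrt(1 - 0.81)
SEM = 8.54 * sqrt(0.19) = 8.54 * 0.43589
SEM = 3.7225

3.7225


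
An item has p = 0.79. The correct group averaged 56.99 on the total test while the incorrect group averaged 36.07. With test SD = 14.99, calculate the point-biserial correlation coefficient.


q = 1 - p = 0.21
rpb = ((M1 - M0) / SD) * sqrt(p * q)
rpb = ((56.99 - 36.07) / 14.99) * sqrt(0.79 * 0.21)
rpb = 0.5684

0.5684


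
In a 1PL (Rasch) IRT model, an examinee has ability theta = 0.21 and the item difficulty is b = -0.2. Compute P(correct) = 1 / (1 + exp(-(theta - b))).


theta - b = 0.21 - -0.2 = 0.41
exp(-(theta - b)) = exp(-0.41) = 0.6637
P = 1 / (1 + 0.6637)
P = 0.6011

0.6011


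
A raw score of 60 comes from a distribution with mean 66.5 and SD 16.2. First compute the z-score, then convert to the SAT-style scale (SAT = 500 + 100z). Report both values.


z = (X - mean) / SD = (60 - 66.5) / 16.2
z = -6.5 / 16.2
z = -0.4012
SAT-scale = SAT = 500 + 100z
Carry z at full precision (z = -6.5 / 16.2) into the conversion:
SAT-scale = 500 + 100 * (-6.5 / 16.2) = 500 + -650 / 16.2
SAT-scale = 500 + -40.1235
SAT-scale = 459.8765

459.8765


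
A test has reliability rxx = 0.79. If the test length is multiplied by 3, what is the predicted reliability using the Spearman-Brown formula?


r_new = (n * rxx) / (1 + (n-1) * rxx)
r_new = (3 * 0.79) / (1 + 2 * 0.79)
r_new = 2.37 / 2.58
r_new = 0.9186

0.9186


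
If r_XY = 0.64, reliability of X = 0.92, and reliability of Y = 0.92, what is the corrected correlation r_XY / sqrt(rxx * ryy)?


r_corrected = rxy / sqrt(rxx * ryy)
= 0.64 / sqrt(0.92 * 0.92)
= 0.64 / sqrt(0.8464)
= 0.64 / 0.92
r_corrected = 0.6957

0.6957


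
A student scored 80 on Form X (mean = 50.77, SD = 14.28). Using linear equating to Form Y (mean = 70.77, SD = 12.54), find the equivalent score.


slope = SD_Y / SD_X = 12.54 / 14.28 ~ 0.8782
intercept = mean_Y - slope * mean_X = 70.77 - (12.54 / 14.28) * 50.77 ~ 26.1863
Y = slope * X + intercept. To avoid rounding drift from the rounded slope/intercept, evaluate the equivalent form Y = mean_Y + SD_Y * (X - mean_X) / SD_X at full precision:
Y = 70.77 + 12.54 * (80 - 50.77) / 14.28
Y = 70.77 + 12.54 * 29.23 / 14.28
Y = 70.77 + 366.5442 / 14.28
Y = 70.77 + 25.6684
Y = 96.4384

96.4384


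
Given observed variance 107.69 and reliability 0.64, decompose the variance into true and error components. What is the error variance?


var_true = rxx * var_obs = 0.64 * 107.69 = 68.9216
var_error = var_obs - var_true
var_error = 107.69 - 68.9216
var_error = 38.7684

38.7684


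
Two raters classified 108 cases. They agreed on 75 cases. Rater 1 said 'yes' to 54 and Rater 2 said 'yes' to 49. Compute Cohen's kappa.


P_o = 75/108 = 0.694444
P_e = (54*49 + 54*59) / 11664 = 0.5
kappa = (P_o - P_e) / (1 - P_e)
kappa = (0.694444 - 0.5) / (1 - 0.5)
kappa = 0.3889

0.3889


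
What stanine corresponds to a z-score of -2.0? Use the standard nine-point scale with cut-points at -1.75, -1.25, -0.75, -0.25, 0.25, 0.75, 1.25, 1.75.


Stanine boundaries: [-1.75, -1.25, -0.75, -0.25, 0.25, 0.75, 1.25, 1.75]
z = -2.0
Check each boundary:
  z < -1.75
  z < -1.25
  z < -0.75
  z < -0.25
  z < 0.25
  z < 0.75
  z < 1.25
  z < 1.75
Highest qualifying boundary gives stanine = 1

1


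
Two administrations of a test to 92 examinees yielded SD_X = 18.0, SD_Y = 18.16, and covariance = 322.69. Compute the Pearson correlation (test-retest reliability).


r = cov(X,Y) / (SD_X * SD_Y)
r = 322.69 / (18.0 * 18.16)
r = 322.69 / 326.88
r = 0.9872

0.9872


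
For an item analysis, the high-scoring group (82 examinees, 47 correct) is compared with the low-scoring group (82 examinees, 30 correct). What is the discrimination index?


p_upper = 47/82 = 0.5732
p_lower = 30/82 = 0.3659
D = 0.5732 - 0.3659 = 0.2073

0.2073


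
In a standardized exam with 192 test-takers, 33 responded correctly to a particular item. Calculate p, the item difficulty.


Item difficulty p = number correct / total examinees
p = 33 / 192
p = 0.1719

0.1719


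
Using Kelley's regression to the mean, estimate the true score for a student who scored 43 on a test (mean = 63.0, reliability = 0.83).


T_est = rxx * X + (1 - rxx) * mean
T_est = 0.83 * 43 + 0.17 * 63.0
T_est = 35.69 + 10.71
T_est = 46.4

46.4


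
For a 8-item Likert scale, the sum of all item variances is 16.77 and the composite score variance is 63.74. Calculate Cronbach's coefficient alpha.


alpha = (k/(k-1)) * (1 - sum(si^2)/s_total^2)
= (8/7) * (1 - 16.77/63.74)
alpha = 0.8422

0.8422


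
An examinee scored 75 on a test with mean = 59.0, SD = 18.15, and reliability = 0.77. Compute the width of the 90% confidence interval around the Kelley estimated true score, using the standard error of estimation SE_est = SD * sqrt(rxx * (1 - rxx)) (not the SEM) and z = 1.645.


True score estimate = 0.77*75 + 0.23*59.0 = 71.32
SE_est = SD * sqrt(rxx * (1 - rxx)) = 18.15 * sqrt(0.77 * 0.23) = 18.15 * sqrt(0.1771) = 7.63811
CI = T_est +/- z * SE_est, so width = 2 * z * SE_est = 2 * 1.645 * 7.63811
Width = 25.1294

25.1294


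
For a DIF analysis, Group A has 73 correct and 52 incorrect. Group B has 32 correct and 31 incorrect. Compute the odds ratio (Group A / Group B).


Odds_A = 73/52 = 1.4038
Odds_B = 32/31 = 1.0323
OR = Odds_A / Odds_B = 1.4038 / 1.0323
Exactly, OR = (73 * 31) / (52 * 32) = 2263 / 1664
OR = 1.36

1.36


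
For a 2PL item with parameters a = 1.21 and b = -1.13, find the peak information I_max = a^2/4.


For 2PL, max info at theta = b = -1.13
I_max = a^2 / 4 = 1.21^2 / 4
= 1.4641 / 4
I_max = 0.366

0.366


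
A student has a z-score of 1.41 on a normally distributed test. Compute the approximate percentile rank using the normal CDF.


CDF(z) = 0.5 * (1 + erf(z/sqrt(2)))
erf(0.997) = 0.8415
CDF = 0.9207
Percentile rank = 0.9207 * 100 = 92.07

92.07


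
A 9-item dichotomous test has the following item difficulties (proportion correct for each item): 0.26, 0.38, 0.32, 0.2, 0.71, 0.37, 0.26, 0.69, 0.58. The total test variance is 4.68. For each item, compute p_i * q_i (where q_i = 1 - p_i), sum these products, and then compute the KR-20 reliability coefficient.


For each item, compute p_i * q_i:
  Item 1: 0.26 * 0.74 = 0.1924
  Item 2: 0.38 * 0.62 = 0.2356
  Item 3: 0.32 * 0.68 = 0.2176
  Item 4: 0.2 * 0.8 = 0.16
  Item 5: 0.71 * 0.29 = 0.2059
  Item 6: 0.37 * 0.63 = 0.2331
  Item 7: 0.26 * 0.74 = 0.1924
  Item 8: 0.69 * 0.31 = 0.2139
  Item 9: 0.58 * 0.42 = 0.2436
Sum(p_i * q_i) = 0.1924 + 0.2356 + 0.2176 + 0.16 + 0.2059 + 0.2331 + 0.1924 + 0.2139 + 0.2436 = 1.8945
KR-20 = (k/(k-1)) * (1 - Sum(p_i*q_i) / Var_total)
= (9/8) * (1 - 1.8945/4.68)
= 1.125 * 0.5952
KR-20 = 0.6696

0.6696


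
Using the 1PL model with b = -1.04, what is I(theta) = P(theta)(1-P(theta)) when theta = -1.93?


P = 1/(1+exp(-(-1.93--1.04))) = 0.2911
I = P*(1-P) = 0.2911 * 0.7089
I = 0.2064

0.2064


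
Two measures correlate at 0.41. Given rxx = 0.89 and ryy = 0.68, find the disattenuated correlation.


r_corrected = rxy / sqrt(rxx * ryy)
= 0.41 / sqrt(0.89 * 0.68)
= 0.41 / sqrt(0.6052)
= 0.41 / 0.777946
r_corrected = 0.527

0.527


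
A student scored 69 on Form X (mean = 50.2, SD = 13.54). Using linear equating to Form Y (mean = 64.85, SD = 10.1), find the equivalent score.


slope = SD_Y / SD_X = 10.1 / 13.54 ~ 0.7459
intercept = mean_Y - slope * mean_X = 64.85 - (10.1 / 13.54) * 50.2 ~ 27.4039
Y = slope * X + intercept. To avoid rounding drift from the rounded slope/intercept, evaluate the equivalent form Y = mean_Y + SD_Y * (X - mean_X) / SD_X at full precision:
Y = 64.85 + 10.1 * (69 - 50.2) / 13.54
Y = 64.85 + 10.1 * 18.8 / 13.54
Y = 64.85 + 189.88 / 13.54
Y = 64.85 + 14.0236
Y = 78.8736

78.8736


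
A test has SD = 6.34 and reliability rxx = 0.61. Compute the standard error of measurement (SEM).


SEM = SD * sqrt(1 - rxx)
SEM = 6.34 * sqrt(1 - 0.61)
SEM = 6.34 * sqrt(0.39) = 6.34 * 0.6245
SEM = 3.9593

3.9593


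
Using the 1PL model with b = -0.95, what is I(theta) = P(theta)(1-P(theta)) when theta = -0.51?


P = 1/(1+exp(-(-0.51--0.95))) = 0.6083
I = P*(1-P) = 0.6083 * 0.3917
I = 0.2383

0.2383


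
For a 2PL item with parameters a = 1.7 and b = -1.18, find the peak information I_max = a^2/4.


For 2PL, max info at theta = b = -1.18
I_max = a^2 / 4 = 1.7^2 / 4
= 2.89 / 4
I_max = 0.7225

0.7225


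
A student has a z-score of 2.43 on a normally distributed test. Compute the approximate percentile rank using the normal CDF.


CDF(z) = 0.5 * (1 + erf(z/sqrt(2)))
erf(1.7183) = 0.9849
CDF = 0.9925
Percentile rank = 0.9925 * 100 = 99.25

99.25


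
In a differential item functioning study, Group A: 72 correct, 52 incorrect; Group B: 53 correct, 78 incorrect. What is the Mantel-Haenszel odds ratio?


Odds_A = 72/52 = 1.3846
Odds_B = 53/78 = 0.6795
OR = Odds_A / Odds_B = 1.3846 / 0.6795
Exactly, OR = (72 * 78) / (52 * 53) = 5616 / 2756
OR = 2.0377

2.0377


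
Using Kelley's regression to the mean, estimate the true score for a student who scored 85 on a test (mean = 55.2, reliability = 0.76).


T_est = rxx * X + (1 - rxx) * mean
T_est = 0.76 * 85 + 0.24 * 55.2
T_est = 64.6 + 13.248
T_est = 77.848

77.848


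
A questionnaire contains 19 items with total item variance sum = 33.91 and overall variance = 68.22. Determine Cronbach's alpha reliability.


alpha = (k/(k-1)) * (1 - sum(si^2)/s_total^2)
= (19/18) * (1 - 33.91/68.22)
alpha = 0.5309

0.5309


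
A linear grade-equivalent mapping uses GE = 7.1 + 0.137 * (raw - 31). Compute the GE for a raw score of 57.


raw - median = 57 - 31 = 26
slope * diff = 0.137 * 26 = 3.562
GE = 7.1 + 3.562
GE = 10.662

10.662


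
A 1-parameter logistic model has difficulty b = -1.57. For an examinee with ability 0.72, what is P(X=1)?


theta - b = 0.72 - -1.57 = 2.29
exp(-(theta - b)) = exp(-2.29) = 0.1013
P = 1 / (1 + 0.1013)
P = 0.908

0.908


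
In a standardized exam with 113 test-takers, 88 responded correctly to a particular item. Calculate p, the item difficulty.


Item difficulty p = number correct / total examinees
p = 88 / 113
p = 0.7788

0.7788


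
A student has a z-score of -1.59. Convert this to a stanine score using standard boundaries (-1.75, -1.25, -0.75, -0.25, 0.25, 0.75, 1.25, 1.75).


Stanine boundaries: [-1.75, -1.25, -0.75, -0.25, 0.25, 0.75, 1.25, 1.75]
z = -1.59
Check each boundary:
  z >= -1.75 -> could be stanine 2
  z < -1.25
  z < -0.75
  z < -0.25
  z < 0.25
  z < 0.75
  z < 1.25
  z < 1.75
Highest qualifying boundary gives stanine = 2

2


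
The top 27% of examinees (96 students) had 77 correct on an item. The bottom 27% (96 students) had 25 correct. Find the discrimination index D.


p_upper = 77/96 = 0.8021
p_lower = 25/96 = 0.2604
D = 0.8021 - 0.2604 = 0.5417

0.5417


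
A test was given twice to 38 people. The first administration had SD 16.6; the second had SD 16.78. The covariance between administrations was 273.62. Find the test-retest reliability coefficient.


r = cov(X,Y) / (SD_X * SD_Y)
r = 273.62 / (16.6 * 16.78)
r = 273.62 / 278.548
r = 0.9823

0.9823


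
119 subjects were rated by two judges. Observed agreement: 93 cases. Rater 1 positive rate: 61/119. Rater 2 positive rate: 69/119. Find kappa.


P_o = 93/119 = 0.781513
P_e = (61*69 + 58*50) / 14161 = 0.502013
kappa = (P_o - P_e) / (1 - P_e)
kappa = (0.781513 - 0.502013) / (1 - 0.502013)
kappa = 0.5613

0.5613


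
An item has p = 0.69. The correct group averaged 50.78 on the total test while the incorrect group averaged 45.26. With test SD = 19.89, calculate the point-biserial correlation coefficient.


q = 1 - p = 0.31
rpb = ((M1 - M0) / SD) * sqrt(p * q)
rpb = ((50.78 - 45.26) / 19.89) * sqrt(0.69 * 0.31)
rpb = 0.1284

0.1284


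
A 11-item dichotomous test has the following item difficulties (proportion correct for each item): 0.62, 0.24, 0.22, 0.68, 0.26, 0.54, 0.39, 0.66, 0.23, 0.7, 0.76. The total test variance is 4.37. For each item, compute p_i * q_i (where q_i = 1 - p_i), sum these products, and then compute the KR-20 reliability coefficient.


For each item, compute p_i * q_i:
  Item 1: 0.62 * 0.38 = 0.2356
  Item 2: 0.24 * 0.76 = 0.1824
  Item 3: 0.22 * 0.78 = 0.1716
  Item 4: 0.68 * 0.32 = 0.2176
  Item 5: 0.26 * 0.74 = 0.1924
  Item 6: 0.54 * 0.46 = 0.2484
  Item 7: 0.39 * 0.61 = 0.2379
  Item 8: 0.66 * 0.34 = 0.2244
  Item 9: 0.23 * 0.77 = 0.1771
  Item 10: 0.7 * 0.3 = 0.21
  Item 11: 0.76 * 0.24 = 0.1824
Sum(p_i * q_i) = 0.2356 + 0.1824 + 0.1716 + 0.2176 + 0.1924 + 0.2484 + 0.2379 + 0.2244 + 0.1771 + 0.21 + 0.1824 = 2.2798
KR-20 = (k/(k-1)) * (1 - Sum(p_i*q_i) / Var_total)
= (11/10) * (1 - 2.2798/4.37)
= 1.1 * 0.4783
KR-20 = 0.5261

0.5261


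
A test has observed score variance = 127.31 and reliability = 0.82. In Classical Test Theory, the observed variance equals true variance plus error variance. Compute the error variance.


var_true = rxx * var_obs = 0.82 * 127.31 = 104.3942
var_error = var_obs - var_true
var_error = 127.31 - 104.3942
var_error = 22.9158

22.9158


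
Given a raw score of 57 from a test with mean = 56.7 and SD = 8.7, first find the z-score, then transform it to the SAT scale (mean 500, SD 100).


z = (X - mean) / SD = (57 - 56.7) / 8.7
z = 0.3 / 8.7
z = 0.0345
SAT-scale = SAT = 500 + 100z
Carry z at full precision (z = 0.3 / 8.7) into the conversion:
SAT-scale = 500 + 100 * (0.3 / 8.7) = 500 + 30 / 8.7
SAT-scale = 500 + 3.4483
SAT-scale = 503.4483

503.4483


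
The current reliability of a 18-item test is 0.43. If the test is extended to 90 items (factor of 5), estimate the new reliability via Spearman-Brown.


r_new = (n * rxx) / (1 + (n-1) * rxx)
r_new = (5 * 0.43) / (1 + 4 * 0.43)
r_new = 2.15 / 2.72
r_new = 0.7904

0.7904


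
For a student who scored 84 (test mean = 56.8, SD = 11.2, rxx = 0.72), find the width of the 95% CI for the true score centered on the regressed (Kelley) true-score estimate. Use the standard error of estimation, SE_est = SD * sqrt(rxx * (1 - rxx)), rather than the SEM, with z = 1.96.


True score estimate = 0.72*84 + 0.28*56.8 = 76.384
SE_est = SD * sqrt(rxx * (1 - rxx)) = 11.2 * sqrt(0.72 * 0.28) = 11.2 * sqrt(0.2016) = 5.028788
CI = T_est +/- z * SE_est, so width = 2 * z * SE_est = 2 * 1.96 * 5.028788
Width = 19.7128

19.7128


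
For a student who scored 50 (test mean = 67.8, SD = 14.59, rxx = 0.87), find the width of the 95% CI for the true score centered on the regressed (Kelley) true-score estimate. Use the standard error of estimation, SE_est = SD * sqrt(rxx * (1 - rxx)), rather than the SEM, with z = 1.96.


True score estimate = 0.87*50 + 0.13*67.8 = 52.314
SE_est = SD * sqrt(rxx * (1 - rxx)) = 14.59 * sqrt(0.87 * 0.13) = 14.59 * sqrt(0.1131) = 4.906667
CI = T_est +/- z * SE_est, so width = 2 * z * SE_est = 2 * 1.96 * 4.906667
Width = 19.2341

19.2341


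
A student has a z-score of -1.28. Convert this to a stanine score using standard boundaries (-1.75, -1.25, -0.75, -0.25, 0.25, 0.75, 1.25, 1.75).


Stanine boundaries: [-1.75, -1.25, -0.75, -0.25, 0.25, 0.75, 1.25, 1.75]
z = -1.28
Check each boundary:
  z >= -1.75 -> could be stanine 2
  z < -1.25
  z < -0.75
  z < -0.25
  z < 0.25
  z < 0.75
  z < 1.25
  z < 1.75
Highest qualifying boundary gives stanine = 2

2


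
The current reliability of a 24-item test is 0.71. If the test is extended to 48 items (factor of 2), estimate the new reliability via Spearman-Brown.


r_new = (n * rxx) / (1 + (n-1) * rxx)
r_new = (2 * 0.71) / (1 + 1 * 0.71)
r_new = 1.42 / 1.71
r_new = 0.8304

0.8304


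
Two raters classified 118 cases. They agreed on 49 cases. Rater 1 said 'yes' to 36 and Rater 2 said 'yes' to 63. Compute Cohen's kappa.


P_o = 49/118 = 0.415254
P_e = (36*63 + 82*55) / 13924 = 0.486785
kappa = (P_o - P_e) / (1 - P_e)
kappa = (0.415254 - 0.486785) / (1 - 0.486785)
kappa = -0.1394

-0.1394


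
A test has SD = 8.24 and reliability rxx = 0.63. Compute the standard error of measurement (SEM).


SEM = SD * sqrt(1 - rxx)
SEM = 8.24 * sqrt(1 - 0.63)
SEM = 8.24 * sqrt(0.37) = 8.24 * 0.608276
SEM = 5.0122

5.0122


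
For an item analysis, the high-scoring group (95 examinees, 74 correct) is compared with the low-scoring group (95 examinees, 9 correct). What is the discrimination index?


p_upper = 74/95 = 0.7789
p_lower = 9/95 = 0.0947
D = 0.7789 - 0.0947 = 0.6842

0.6842


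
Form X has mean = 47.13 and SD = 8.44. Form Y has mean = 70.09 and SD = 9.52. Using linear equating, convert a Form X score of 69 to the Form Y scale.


slope = SD_Y / SD_X = 9.52 / 8.44 ~ 1.128
intercept = mean_Y - slope * mean_X = 70.09 - (9.52 / 8.44) * 47.13 ~ 16.9291
Y = slope * X + intercept. To avoid rounding drift from the rounded slope/intercept, evaluate the equivalent form Y = mean_Y + SD_Y * (X - mean_X) / SD_X at full precision:
Y = 70.09 + 9.52 * (69 - 47.13) / 8.44
Y = 70.09 + 9.52 * 21.87 / 8.44
Y = 70.09 + 208.2024 / 8.44
Y = 70.09 + 24.6685
Y = 94.7585

94.7585


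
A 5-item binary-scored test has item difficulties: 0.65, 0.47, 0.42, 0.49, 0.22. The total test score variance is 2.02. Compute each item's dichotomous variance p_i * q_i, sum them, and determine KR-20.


For each item, compute p_i * q_i:
  Item 1: 0.65 * 0.35 = 0.2275
  Item 2: 0.47 * 0.53 = 0.2491
  Item 3: 0.42 * 0.58 = 0.2436
  Item 4: 0.49 * 0.51 = 0.2499
  Item 5: 0.22 * 0.78 = 0.1716
Sum(p_i * q_i) = 0.2275 + 0.2491 + 0.2436 + 0.2499 + 0.1716 = 1.1417
KR-20 = (k/(k-1)) * (1 - Sum(p_i*q_i) / Var_total)
= (5/4) * (1 - 1.1417/2.02)
= 1.25 * 0.4348
KR-20 = 0.5435

0.5435


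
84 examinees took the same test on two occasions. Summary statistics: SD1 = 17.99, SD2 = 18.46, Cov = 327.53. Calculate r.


r = cov(X,Y) / (SD_X * SD_Y)
r = 327.53 / (17.99 * 18.46)
r = 327.53 / 332.0954
r = 0.9863

0.9863


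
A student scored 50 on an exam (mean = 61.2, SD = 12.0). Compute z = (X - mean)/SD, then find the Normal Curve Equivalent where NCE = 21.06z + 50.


z = (X - mean) / SD = (50 - 61.2) / 12.0
z = -11.2 / 12.0
z = -0.9333
NCE = NCE = 21.06z + 50
Carry z at full precision (z = -11.2 / 12.0) into the conversion:
NCE = 21.06 * (-11.2 / 12.0) + 50 = -235.872 / 12.0 + 50
NCE = -19.656 + 50
NCE = 30.344

30.344


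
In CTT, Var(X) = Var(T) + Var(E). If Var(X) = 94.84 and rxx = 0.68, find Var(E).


var_true = rxx * var_obs = 0.68 * 94.84 = 64.4912
var_error = var_obs - var_true
var_error = 94.84 - 64.4912
var_error = 30.3488

30.3488


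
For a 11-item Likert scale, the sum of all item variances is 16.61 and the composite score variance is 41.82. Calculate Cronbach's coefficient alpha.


alpha = (k/(k-1)) * (1 - sum(si^2)/s_total^2)
= (11/10) * (1 - 16.61/41.82)
alpha = 0.6631

0.6631


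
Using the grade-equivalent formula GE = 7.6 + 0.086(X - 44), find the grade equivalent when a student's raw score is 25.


raw - median = 25 - 44 = -19
slope * diff = 0.086 * -19 = -1.634
GE = 7.6 + -1.634
GE = 5.966

5.966


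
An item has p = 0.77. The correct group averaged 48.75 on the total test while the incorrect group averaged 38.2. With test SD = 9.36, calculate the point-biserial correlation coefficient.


q = 1 - p = 0.23
rpb = ((M1 - M0) / SD) * sqrt(p * q)
rpb = ((48.75 - 38.2) / 9.36) * sqrt(0.77 * 0.23)
rpb = 0.4743

0.4743


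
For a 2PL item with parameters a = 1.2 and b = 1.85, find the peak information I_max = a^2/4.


For 2PL, max info at theta = b = 1.85
I_max = a^2 / 4 = 1.2^2 / 4
= 1.44 / 4
I_max = 0.36

0.36


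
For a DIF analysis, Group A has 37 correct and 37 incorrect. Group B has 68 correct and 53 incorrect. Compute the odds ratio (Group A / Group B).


Odds_A = 37/37 = 1.0
Odds_B = 68/53 = 1.283
OR = Odds_A / Odds_B = 1.0 / 1.283
Exactly, OR = (37 * 53) / (37 * 68) = 1961 / 2516
OR = 0.7794

0.7794


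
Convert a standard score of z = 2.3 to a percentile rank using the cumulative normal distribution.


CDF(z) = 0.5 * (1 + erf(z/sqrt(2)))
erf(1.6263) = 0.9786
CDF = 0.9893
Percentile rank = 0.9893 * 100 = 98.93

98.93


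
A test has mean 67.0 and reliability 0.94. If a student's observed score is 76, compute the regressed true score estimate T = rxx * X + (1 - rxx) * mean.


T_est = rxx * X + (1 - rxx) * mean
T_est = 0.94 * 76 + 0.06 * 67.0
T_est = 71.44 + 4.02
T_est = 75.46

75.46
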